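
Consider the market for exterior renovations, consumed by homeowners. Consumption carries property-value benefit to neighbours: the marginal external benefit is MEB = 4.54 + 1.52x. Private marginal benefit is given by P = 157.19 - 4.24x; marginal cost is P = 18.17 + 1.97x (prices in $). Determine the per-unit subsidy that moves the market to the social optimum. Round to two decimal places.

subsidy = $51.07 per unit

Social marginal benefit = demand + MEB = 161.73 - 2.72x.
Set SMB = MC: 161.73 - 2.72x = 18.17 + 1.97x → x* = 30.6098.
The Pigouvian subsidy equals MEB at x*: 4.54 + 1.52×30.6098 = 51.0669.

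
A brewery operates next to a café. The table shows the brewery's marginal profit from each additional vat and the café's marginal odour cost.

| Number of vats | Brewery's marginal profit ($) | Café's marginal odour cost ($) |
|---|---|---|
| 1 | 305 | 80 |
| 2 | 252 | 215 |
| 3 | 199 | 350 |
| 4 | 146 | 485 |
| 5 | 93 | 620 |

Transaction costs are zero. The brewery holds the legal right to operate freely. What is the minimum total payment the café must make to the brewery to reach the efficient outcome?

$438

Left alone the brewery would choose level 5 (marginal profit stays positive).
Efficient level: k* = 2 (marginal profit ≥ marginal odour cost through 2).
The café must at least cover the brewery's forgone profit from cutting 5→2: 199 + 146 + 93 = 438.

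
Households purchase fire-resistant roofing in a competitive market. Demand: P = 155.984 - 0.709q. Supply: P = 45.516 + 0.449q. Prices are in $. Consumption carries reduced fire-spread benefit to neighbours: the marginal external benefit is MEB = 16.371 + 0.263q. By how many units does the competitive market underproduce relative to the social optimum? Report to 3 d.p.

46.324 units

Market equilibrium (private): 45.516 + 0.449q = 155.984 - 0.709q → q_m = 95.3955.
Social marginal benefit = demand + MEB = 172.355 - 0.446q.
Set SMB = MC: 172.355 - 0.446q = 45.516 + 0.449q → q* = 141.7196.
Gap = |95.3955 − 141.7196| = 46.3241.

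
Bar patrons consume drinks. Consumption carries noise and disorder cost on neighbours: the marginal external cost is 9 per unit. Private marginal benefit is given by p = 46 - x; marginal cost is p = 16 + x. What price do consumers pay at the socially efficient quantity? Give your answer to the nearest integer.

Social marginal benefit = demand − MEC = 37 - x.
Set SMB = MC: 37 - x = 16 + x → x* = 10.5000.
Consumer price on the demand curve at x*: 46 − 1×10.5000 = 35.5000.

P = 36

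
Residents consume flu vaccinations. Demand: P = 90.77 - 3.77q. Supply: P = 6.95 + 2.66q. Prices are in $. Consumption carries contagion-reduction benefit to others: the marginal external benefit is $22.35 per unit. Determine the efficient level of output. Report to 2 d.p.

q* = 16.51

Social marginal benefit = demand + MEB = 113.12 - 3.77q.
Set SMB = MC: 113.12 - 3.77q = 6.95 + 2.66q → q* = 16.5117.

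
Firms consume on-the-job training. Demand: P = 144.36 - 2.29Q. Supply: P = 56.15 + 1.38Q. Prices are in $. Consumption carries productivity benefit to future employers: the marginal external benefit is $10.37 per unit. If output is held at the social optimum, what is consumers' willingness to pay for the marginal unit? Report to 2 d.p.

P = $82.85

Social marginal benefit = demand + MEB = 154.73 - 2.29Q.
Set SMB = MC: 154.73 - 2.29Q = 56.15 + 1.38Q → Q* = 26.8610.
Consumer price on the demand curve at Q*: 144.36 − 2.29×26.8610 = 82.8483.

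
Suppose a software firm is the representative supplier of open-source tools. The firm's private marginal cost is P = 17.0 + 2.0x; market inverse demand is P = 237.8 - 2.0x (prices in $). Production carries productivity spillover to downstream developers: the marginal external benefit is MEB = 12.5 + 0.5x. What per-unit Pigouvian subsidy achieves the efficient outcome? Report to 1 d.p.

Social marginal cost = private MC − MEB = 4.5 + 1.5x.
Set SMC = demand: 4.5 + 1.5x = 237.8 - 2.0x → x* = 66.6571.
The Pigouvian subsidy equals MEB at x*: 12.5 + 0.5×66.6571 = 45.8286.

subsidy = $45.8 per unit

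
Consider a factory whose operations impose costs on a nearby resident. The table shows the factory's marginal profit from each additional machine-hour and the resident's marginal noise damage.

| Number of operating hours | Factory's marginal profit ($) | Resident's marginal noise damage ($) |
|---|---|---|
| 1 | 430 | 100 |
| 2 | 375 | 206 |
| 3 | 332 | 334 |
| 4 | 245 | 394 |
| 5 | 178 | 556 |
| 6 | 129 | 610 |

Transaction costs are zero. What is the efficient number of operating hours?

2

Bargaining reaches the level where marginal profit last exceeds marginal noise damage.
That holds through level 2 (375 ≥ 206) but not at 3 (332 < 334).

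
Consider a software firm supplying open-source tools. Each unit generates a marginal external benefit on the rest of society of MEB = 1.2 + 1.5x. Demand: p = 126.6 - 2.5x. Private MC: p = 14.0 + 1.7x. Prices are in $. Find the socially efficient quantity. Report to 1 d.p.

x* = 42.1

Social marginal cost = private MC − MEB = 12.8 + 0.2x.
Set SMC = demand: 12.8 + 0.2x = 126.6 - 2.5x → x* = 42.1481.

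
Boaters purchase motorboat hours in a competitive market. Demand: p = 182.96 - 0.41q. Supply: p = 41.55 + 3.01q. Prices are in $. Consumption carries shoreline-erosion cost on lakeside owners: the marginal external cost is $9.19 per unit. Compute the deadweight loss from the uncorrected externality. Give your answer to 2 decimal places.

Market equilibrium (private): 41.55 + 3.01q = 182.96 - 0.41q → q_m = 41.3480.
Social marginal benefit = demand − MEC = 173.77 - 0.41q.
Set SMB = MC: 173.77 - 0.41q = 41.55 + 3.01q → q* = 38.6608.
Between q* and q_m the wedge MC − SMB runs linearly from 0 to MEC(q_m), so the loss is a triangle.
DWL = ½ × 2.6872 × 9.1900 = 12.3477.

DWL = $12.35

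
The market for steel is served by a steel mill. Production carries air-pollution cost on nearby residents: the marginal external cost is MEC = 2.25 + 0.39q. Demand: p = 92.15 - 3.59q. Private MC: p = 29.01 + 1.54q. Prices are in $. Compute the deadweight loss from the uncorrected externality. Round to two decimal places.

DWL = $4.50

Market equilibrium (private): 29.01 + 1.54q = 92.15 - 3.59q → q_m = 12.3080.
Social marginal cost = private MC + MEC = 31.26 + 1.93q.
Set SMC = demand: 31.26 + 1.93q = 92.15 - 3.59q → q* = 11.0308.
Height of the DWL triangle at q_m is SMC(q_m) − demand(q_m) = MEC(q_m) = 7.0501.
DWL = ½ × 1.2772 × 7.0501 = 4.5022.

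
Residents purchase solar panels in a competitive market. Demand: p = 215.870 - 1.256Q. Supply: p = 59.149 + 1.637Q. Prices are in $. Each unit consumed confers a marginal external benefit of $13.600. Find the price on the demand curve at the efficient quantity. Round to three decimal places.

P = $141.925

Social marginal benefit = demand + MEB = 229.470 - 1.256Q.
Set SMB = MC: 229.470 - 1.256Q = 59.149 + 1.637Q → Q* = 58.8735.
Consumer price on the demand curve at Q*: 215.870 − 1.256×58.8735 = 141.9249.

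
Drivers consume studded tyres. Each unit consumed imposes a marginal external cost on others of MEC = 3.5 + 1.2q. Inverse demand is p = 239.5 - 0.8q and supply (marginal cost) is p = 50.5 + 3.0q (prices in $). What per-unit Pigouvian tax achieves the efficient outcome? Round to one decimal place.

tax = $48.0 per unit

Social marginal benefit = demand − MEC = 236.0 - 2.0q.
Set SMB = MC: 236.0 - 2.0q = 50.5 + 3.0q → q* = 37.1000.
The Pigouvian tax equals MEC at q*: 3.5 + 1.2×37.1000 = 48.0200.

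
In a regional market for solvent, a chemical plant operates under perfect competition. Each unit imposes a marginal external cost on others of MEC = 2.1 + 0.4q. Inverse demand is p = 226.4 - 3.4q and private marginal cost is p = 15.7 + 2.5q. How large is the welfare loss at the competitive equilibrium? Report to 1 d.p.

DWL = 21.3

Market equilibrium (private): 15.7 + 2.5q = 226.4 - 3.4q → q_m = 35.7119.
Social marginal cost = private MC + MEC = 17.8 + 2.9q.
Set SMC = demand: 17.8 + 2.9q = 226.4 - 3.4q → q* = 33.1111.
The welfare-loss triangle has base |q_m − q*| and height MEC(q_m) (the vertical gap between SMC and demand is zero at q* and MEC at q_m).
DWL = ½ × 2.6008 × 16.3847 = 21.3067.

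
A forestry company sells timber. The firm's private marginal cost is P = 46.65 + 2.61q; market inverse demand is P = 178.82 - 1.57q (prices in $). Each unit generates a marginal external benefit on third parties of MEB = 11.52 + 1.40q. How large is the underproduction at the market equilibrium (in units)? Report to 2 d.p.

20.07 units

Market equilibrium (private): 46.65 + 2.61q = 178.82 - 1.57q → q_m = 31.6196.
Social marginal cost = private MC − MEB = 35.13 + 1.21q.
Set SMC = demand: 35.13 + 1.21q = 178.82 - 1.57q → q* = 51.6871.
Gap = |31.6196 − 51.6871| = 20.0675.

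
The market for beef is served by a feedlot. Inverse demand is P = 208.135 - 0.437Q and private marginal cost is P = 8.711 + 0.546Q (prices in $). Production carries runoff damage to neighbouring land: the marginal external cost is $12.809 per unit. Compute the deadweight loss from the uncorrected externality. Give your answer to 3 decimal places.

DWL = $83.454

Market equilibrium (private): 8.711 + 0.546Q = 208.135 - 0.437Q → Q_m = 202.8728.
Social marginal cost = private MC + MEC = 21.520 + 0.546Q.
Set SMC = demand: 21.520 + 0.546Q = 208.135 - 0.437Q → Q* = 189.8423.
The welfare-loss triangle has base |Q_m − Q*| and height MEC(Q_m) (the vertical gap between SMC and demand is zero at Q* and MEC at Q_m).
DWL = ½ × 13.0305 × 12.8090 = 83.4538.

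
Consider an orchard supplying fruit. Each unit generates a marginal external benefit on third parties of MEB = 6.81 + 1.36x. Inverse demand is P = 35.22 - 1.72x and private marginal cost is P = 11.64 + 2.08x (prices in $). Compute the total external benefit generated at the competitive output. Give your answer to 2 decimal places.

Market equilibrium (private): 11.64 + 2.08x = 35.22 - 1.72x → x_m = 6.2053.
Total external benefit = ∫₀^{x_m} (6.81 + 1.36x) dx = 6.81×6.2053 + ½×1.36×6.2053² = 68.4420.

$68.44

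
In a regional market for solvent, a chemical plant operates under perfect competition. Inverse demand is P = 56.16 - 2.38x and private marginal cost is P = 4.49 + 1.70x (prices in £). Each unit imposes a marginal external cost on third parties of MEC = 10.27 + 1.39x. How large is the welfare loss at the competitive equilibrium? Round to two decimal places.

DWL = £71.02

Market equilibrium (private): 4.49 + 1.70x = 56.16 - 2.38x → x_m = 12.6642.
Social marginal cost = private MC + MEC = 14.76 + 3.09x.
Set SMC = demand: 14.76 + 3.09x = 56.16 - 2.38x → x* = 7.5686.
The welfare-loss triangle has base |x_m − x*| and height MEC(x_m) (the vertical gap between SMC and demand is zero at x* and MEC at x_m).
DWL = ½ × 5.0956 × 27.8733 = 71.0156.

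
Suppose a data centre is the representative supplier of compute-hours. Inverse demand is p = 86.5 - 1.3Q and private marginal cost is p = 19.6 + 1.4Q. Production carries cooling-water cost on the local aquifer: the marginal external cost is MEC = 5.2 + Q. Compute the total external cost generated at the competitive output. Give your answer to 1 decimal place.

Market equilibrium (private): 19.6 + 1.4Q = 86.5 - 1.3Q → Q_m = 24.7778.
Total external cost = ∫₀^{Q_m} (5.2 + 1.0Q) dQ = 5.2×24.7778 + ½×1.0×24.7778² = 435.8142.

435.8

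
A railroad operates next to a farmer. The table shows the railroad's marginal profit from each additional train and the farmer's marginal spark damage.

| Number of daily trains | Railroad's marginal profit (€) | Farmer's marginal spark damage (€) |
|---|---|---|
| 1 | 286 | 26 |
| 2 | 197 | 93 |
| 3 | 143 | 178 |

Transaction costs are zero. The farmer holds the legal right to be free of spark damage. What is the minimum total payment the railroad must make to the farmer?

Efficient level: marginal profit ≥ marginal spark damage through level 2, so k* = 2.
With the farmer holding the right, the railroad must at least compensate total damage at k*: 26 + 93 = 119.

€119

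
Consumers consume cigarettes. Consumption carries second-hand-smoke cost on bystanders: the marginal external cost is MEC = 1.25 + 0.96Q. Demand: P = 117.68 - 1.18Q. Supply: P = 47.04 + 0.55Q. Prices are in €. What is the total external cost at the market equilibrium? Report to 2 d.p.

Market equilibrium (private): 47.04 + 0.55Q = 117.68 - 1.18Q → Q_m = 40.8324.
Total external cost = ∫₀^{Q_m} (1.25 + 0.96Q) dQ = 1.25×40.8324 + ½×0.96×40.8324² = 851.3372.

€851.34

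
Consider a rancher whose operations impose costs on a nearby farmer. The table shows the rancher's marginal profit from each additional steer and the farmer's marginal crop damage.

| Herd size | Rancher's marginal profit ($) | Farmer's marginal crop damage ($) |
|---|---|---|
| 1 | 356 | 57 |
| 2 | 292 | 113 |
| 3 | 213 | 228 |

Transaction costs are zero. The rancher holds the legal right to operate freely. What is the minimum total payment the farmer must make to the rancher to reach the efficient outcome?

$213

Left alone the rancher would choose level 3 (marginal profit stays positive).
Efficient level: k* = 2 (marginal profit ≥ marginal crop damage through 2).
The farmer must at least cover the rancher's forgone profit from cutting 3→2: 213 = 213.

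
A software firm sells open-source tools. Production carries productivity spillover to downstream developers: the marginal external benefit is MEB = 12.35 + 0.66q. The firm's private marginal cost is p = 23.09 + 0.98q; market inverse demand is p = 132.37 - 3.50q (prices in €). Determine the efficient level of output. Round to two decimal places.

q* = 31.84

Social marginal cost = private MC − MEB = 10.74 + 0.32q.
Set SMC = demand: 10.74 + 0.32q = 132.37 - 3.50q → q* = 31.8403.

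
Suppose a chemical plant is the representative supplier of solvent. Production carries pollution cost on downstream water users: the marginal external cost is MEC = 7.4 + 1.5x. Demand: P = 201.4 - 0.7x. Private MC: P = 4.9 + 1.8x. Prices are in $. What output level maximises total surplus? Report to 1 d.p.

Social marginal cost = private MC + MEC = 12.3 + 3.3x.
Set SMC = demand: 12.3 + 3.3x = 201.4 - 0.7x → x* = 47.2750.

x* = 47.3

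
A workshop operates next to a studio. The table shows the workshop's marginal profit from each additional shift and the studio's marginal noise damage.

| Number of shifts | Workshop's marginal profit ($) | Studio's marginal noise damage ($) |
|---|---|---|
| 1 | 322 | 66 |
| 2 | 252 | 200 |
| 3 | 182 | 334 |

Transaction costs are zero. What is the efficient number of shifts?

Bargaining reaches the level where marginal profit last exceeds marginal noise damage.
That holds through level 2 (252 ≥ 200) but not at 3 (182 < 334).

2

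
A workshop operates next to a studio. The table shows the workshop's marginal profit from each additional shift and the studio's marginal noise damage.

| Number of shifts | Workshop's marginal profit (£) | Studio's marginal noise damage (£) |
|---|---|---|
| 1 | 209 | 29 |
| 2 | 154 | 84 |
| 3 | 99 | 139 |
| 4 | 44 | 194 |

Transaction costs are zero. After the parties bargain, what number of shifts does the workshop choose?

Bargaining reaches the level where marginal profit last exceeds marginal noise damage.
That holds through level 2 (154 ≥ 84) but not at 3 (99 < 139).

2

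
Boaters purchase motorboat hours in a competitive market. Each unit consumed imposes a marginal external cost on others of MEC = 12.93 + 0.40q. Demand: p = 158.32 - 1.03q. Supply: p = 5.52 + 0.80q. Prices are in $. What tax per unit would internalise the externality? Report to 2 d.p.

Social marginal benefit = demand − MEC = 145.39 - 1.43q.
Set SMB = MC: 145.39 - 1.43q = 5.52 + 0.80q → q* = 62.7220.
The Pigouvian tax equals MEC at q*: 12.93 + 0.40×62.7220 = 38.0188.

tax = $38.02 per unit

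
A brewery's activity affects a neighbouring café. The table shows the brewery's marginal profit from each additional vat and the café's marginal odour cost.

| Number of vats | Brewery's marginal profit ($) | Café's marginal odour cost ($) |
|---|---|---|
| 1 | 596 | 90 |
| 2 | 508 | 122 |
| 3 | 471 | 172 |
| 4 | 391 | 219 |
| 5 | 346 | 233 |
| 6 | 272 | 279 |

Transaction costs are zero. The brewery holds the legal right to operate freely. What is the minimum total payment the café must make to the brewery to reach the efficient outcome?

Left alone the brewery would choose level 6 (marginal profit stays positive).
Efficient level: k* = 5 (marginal profit ≥ marginal odour cost through 5).
The café must at least cover the brewery's forgone profit from cutting 6→5: 272 = 272.

$272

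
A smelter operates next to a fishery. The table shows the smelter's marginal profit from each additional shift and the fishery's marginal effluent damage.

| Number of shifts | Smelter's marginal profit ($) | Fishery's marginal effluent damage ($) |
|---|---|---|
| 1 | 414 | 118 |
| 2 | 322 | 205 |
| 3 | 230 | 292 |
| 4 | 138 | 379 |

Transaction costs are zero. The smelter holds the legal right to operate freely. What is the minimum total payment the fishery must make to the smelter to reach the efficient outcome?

$368

Left alone the smelter would choose level 4 (marginal profit stays positive).
Efficient level: k* = 2 (marginal profit ≥ marginal effluent damage through 2).
The fishery must at least cover the smelter's forgone profit from cutting 4→2: 230 + 138 = 368.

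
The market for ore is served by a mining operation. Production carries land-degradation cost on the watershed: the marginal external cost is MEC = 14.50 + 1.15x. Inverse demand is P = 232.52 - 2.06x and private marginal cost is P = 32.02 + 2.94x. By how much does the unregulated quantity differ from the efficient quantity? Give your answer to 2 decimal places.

9.86 units

Market equilibrium (private): 32.02 + 2.94x = 232.52 - 2.06x → x_m = 40.1000.
Social marginal cost = private MC + MEC = 46.52 + 4.09x.
Set SMC = demand: 46.52 + 4.09x = 232.52 - 2.06x → x* = 30.2439.
Gap = |40.1000 − 30.2439| = 9.8561.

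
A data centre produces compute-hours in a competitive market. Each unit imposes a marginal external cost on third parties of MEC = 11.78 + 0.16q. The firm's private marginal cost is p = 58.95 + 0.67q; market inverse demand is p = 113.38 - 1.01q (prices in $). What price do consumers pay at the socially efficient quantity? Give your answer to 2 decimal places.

P = $89.97

Social marginal cost = private MC + MEC = 70.73 + 0.83q.
Set SMC = demand: 70.73 + 0.83q = 113.38 - 1.01q → q* = 23.1793.
Consumer price on the demand curve at q*: 113.38 − 1.01×23.1793 = 89.9689.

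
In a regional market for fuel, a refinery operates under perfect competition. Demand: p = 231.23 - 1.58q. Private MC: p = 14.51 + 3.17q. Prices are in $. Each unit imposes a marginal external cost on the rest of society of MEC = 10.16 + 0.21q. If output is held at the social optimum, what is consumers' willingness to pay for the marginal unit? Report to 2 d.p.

Social marginal cost = private MC + MEC = 24.67 + 3.38q.
Set SMC = demand: 24.67 + 3.38q = 231.23 - 1.58q → q* = 41.6452.
Consumer price on the demand curve at q*: 231.23 − 1.58×41.6452 = 165.4306.

P = $165.43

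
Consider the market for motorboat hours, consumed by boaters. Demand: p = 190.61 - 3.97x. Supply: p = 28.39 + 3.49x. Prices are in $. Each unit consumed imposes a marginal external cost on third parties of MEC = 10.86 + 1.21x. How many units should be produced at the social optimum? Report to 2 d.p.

x* = 17.46

Social marginal benefit = demand − MEC = 179.75 - 5.18x.
Set SMB = MC: 179.75 - 5.18x = 28.39 + 3.49x → x* = 17.4579.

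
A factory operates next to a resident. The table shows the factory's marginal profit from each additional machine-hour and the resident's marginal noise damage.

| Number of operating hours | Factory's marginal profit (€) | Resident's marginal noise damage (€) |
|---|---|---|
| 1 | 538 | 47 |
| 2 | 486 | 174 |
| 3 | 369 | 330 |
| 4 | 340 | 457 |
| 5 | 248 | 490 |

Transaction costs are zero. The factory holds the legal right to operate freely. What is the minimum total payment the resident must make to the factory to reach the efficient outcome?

Left alone the factory would choose level 5 (marginal profit stays positive).
Efficient level: k* = 3 (marginal profit ≥ marginal noise damage through 3).
The resident must at least cover the factory's forgone profit from cutting 5→3: 340 + 248 = 588.

€588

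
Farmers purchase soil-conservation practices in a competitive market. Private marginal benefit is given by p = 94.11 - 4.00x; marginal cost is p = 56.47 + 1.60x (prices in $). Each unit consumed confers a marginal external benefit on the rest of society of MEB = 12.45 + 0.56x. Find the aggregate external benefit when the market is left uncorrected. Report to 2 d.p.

$96.33

Market equilibrium (private): 56.47 + 1.60x = 94.11 - 4.00x → x_m = 6.7214.
Total external benefit = ∫₀^{x_m} (12.45 + 0.56x) dx = 12.45×6.7214 + ½×0.56×6.7214² = 96.3311.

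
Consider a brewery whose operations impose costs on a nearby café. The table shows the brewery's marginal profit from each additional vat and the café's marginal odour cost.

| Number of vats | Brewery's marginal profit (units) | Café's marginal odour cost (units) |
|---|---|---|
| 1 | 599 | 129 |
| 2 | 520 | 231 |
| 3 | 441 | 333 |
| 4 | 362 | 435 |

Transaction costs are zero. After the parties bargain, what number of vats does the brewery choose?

Bargaining reaches the level where marginal profit last exceeds marginal odour cost.
That holds through level 3 (441 ≥ 333) but not at 4 (362 < 435).

3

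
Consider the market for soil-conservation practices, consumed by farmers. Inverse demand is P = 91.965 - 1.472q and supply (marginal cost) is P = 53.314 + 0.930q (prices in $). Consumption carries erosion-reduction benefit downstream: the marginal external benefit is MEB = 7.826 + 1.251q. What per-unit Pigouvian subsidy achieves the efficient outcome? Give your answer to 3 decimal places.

Social marginal benefit = demand + MEB = 99.791 - 0.221q.
Set SMB = MC: 99.791 - 0.221q = 53.314 + 0.930q → q* = 40.3797.
The Pigouvian subsidy equals MEB at q*: 7.826 + 1.251×40.3797 = 58.3410.

subsidy = $58.341 per unit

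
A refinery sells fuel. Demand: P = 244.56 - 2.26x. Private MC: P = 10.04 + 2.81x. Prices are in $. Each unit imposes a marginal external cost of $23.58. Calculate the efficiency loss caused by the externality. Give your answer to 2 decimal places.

DWL = $54.83

Market equilibrium (private): 10.04 + 2.81x = 244.56 - 2.26x → x_m = 46.2564.
Social marginal cost = private MC + MEC = 33.62 + 2.81x.
Set SMC = demand: 33.62 + 2.81x = 244.56 - 2.26x → x* = 41.6055.
Between x* and x_m the wedge SMC − demand runs linearly from 0 to MEC(x_m), so the loss is a triangle.
DWL = ½ × 4.6509 × 23.5800 = 54.8341.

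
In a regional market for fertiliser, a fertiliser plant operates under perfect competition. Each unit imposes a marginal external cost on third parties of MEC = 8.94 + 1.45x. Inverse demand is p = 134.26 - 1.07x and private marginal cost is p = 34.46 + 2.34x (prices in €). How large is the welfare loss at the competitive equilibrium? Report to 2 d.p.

Market equilibrium (private): 34.46 + 2.34x = 134.26 - 1.07x → x_m = 29.2669.
Social marginal cost = private MC + MEC = 43.40 + 3.79x.
Set SMC = demand: 43.40 + 3.79x = 134.26 - 1.07x → x* = 18.6955.
The loss is the area between SMC and demand from x* to x_m; with linear curves that's a triangle of height MEC(x_m).
DWL = ½ × 10.5714 × 51.3770 = 271.5634.

DWL = €271.56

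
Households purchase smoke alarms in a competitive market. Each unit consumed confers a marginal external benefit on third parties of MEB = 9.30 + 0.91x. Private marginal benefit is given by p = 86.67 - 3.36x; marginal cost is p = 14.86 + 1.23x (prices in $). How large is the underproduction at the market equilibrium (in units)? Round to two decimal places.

Market equilibrium (private): 14.86 + 1.23x = 86.67 - 3.36x → x_m = 15.6449.
Social marginal benefit = demand + MEB = 95.97 - 2.45x.
Set SMB = MC: 95.97 - 2.45x = 14.86 + 1.23x → x* = 22.0408.
Gap = |15.6449 − 22.0408| = 6.3959.

6.40 units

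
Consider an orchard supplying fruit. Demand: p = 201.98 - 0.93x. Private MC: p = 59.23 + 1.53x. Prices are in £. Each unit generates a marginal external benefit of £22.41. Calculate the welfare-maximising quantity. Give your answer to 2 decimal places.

x* = 67.14

Social marginal cost = private MC − MEB = 36.82 + 1.53x.
Set SMC = demand: 36.82 + 1.53x = 201.98 - 0.93x → x* = 67.1382.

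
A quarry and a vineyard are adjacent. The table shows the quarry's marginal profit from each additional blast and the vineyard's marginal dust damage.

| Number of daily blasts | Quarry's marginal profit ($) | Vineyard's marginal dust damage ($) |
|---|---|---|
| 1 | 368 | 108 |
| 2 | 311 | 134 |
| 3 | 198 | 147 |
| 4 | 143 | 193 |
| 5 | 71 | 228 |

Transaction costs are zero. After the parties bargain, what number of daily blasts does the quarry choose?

3

Bargaining reaches the level where marginal profit last exceeds marginal dust damage.
That holds through level 3 (198 ≥ 147) but not at 4 (143 < 193).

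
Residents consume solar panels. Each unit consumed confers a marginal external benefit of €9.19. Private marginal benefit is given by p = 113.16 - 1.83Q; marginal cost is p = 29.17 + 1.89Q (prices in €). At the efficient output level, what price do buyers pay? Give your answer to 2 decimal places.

Social marginal benefit = demand + MEB = 122.35 - 1.83Q.
Set SMB = MC: 122.35 - 1.83Q = 29.17 + 1.89Q → Q* = 25.0484.
Consumer price on the demand curve at Q*: 113.16 − 1.83×25.0484 = 67.3214.

P = €67.32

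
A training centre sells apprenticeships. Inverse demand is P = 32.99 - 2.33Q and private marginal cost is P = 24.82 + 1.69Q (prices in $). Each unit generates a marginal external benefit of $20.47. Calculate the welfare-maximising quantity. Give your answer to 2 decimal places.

Social marginal cost = private MC − MEB = 4.35 + 1.69Q.
Set SMC = demand: 4.35 + 1.69Q = 32.99 - 2.33Q → Q* = 7.1244.

Q* = 7.12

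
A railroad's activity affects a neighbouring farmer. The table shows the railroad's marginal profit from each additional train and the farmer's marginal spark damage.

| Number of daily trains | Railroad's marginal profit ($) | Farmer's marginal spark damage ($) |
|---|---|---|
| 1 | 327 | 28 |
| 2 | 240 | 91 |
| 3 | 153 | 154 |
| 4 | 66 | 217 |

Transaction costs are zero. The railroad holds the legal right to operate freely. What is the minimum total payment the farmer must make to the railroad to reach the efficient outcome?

$219

Left alone the railroad would choose level 4 (marginal profit stays positive).
Efficient level: k* = 2 (marginal profit ≥ marginal spark damage through 2).
The farmer must at least cover the railroad's forgone profit from cutting 4→2: 153 + 66 = 219.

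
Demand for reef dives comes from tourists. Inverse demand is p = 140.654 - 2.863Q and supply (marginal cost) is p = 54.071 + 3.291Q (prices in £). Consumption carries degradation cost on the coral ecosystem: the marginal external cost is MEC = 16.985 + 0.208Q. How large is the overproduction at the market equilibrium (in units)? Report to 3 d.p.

Market equilibrium (private): 54.071 + 3.291Q = 140.654 - 2.863Q → Q_m = 14.0694.
Social marginal benefit = demand − MEC = 123.669 - 3.071Q.
Set SMB = MC: 123.669 - 3.071Q = 54.071 + 3.291Q → Q* = 10.9396.
Gap = |14.0694 − 10.9396| = 3.1298.

3.130 units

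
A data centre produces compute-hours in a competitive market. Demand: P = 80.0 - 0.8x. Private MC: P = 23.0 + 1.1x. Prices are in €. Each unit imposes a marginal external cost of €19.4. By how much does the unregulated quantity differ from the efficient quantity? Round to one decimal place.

Market equilibrium (private): 23.0 + 1.1x = 80.0 - 0.8x → x_m = 30.0000.
Social marginal cost = private MC + MEC = 42.4 + 1.1x.
Set SMC = demand: 42.4 + 1.1x = 80.0 - 0.8x → x* = 19.7895.
Gap = |30.0000 − 19.7895| = 10.2105.

10.2 units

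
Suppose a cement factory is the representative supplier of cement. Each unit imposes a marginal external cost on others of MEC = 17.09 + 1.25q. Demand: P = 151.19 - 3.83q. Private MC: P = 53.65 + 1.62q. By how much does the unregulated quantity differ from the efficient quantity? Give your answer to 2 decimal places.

5.89 units

Market equilibrium (private): 53.65 + 1.62q = 151.19 - 3.83q → q_m = 17.8972.
Social marginal cost = private MC + MEC = 70.74 + 2.87q.
Set SMC = demand: 70.74 + 2.87q = 151.19 - 3.83q → q* = 12.0075.
Gap = |17.8972 − 12.0075| = 5.8897.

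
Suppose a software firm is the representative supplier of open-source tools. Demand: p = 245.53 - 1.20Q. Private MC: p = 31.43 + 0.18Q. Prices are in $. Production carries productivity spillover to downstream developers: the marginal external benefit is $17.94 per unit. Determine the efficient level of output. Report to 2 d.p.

Q* = 168.14

Social marginal cost = private MC − MEB = 13.49 + 0.18Q.
Set SMC = demand: 13.49 + 0.18Q = 245.53 - 1.20Q → Q* = 168.1449.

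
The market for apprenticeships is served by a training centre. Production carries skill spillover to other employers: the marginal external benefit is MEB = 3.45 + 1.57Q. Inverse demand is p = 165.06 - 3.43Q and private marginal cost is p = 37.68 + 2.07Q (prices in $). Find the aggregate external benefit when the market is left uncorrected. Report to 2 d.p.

$500.96

Market equilibrium (private): 37.68 + 2.07Q = 165.06 - 3.43Q → Q_m = 23.1600.
Total external benefit = ∫₀^{Q_m} (3.45 + 1.57Q) dQ = 3.45×23.1600 + ½×1.57×23.1600² = 500.9647.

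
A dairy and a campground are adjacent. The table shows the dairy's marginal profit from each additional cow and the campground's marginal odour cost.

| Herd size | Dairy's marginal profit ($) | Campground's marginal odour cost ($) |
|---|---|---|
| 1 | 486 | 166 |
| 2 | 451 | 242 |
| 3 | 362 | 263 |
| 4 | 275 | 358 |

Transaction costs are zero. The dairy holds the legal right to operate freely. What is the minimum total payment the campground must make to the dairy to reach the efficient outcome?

$275

Left alone the dairy would choose level 4 (marginal profit stays positive).
Efficient level: k* = 3 (marginal profit ≥ marginal odour cost through 3).
The campground must at least cover the dairy's forgone profit from cutting 4→3: 275 = 275.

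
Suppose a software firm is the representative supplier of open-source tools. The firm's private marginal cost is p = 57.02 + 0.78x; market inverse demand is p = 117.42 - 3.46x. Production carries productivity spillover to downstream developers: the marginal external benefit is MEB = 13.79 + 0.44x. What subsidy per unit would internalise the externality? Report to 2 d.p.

Social marginal cost = private MC − MEB = 43.23 + 0.34x.
Set SMC = demand: 43.23 + 0.34x = 117.42 - 3.46x → x* = 19.5237.
The Pigouvian subsidy equals MEB at x*: 13.79 + 0.44×19.5237 = 22.3804.

subsidy = 22.38 per unit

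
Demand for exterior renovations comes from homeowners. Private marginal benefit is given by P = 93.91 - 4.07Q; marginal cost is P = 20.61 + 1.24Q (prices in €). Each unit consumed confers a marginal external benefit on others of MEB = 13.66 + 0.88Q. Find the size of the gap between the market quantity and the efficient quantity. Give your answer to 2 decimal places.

5.83 units

Market equilibrium (private): 20.61 + 1.24Q = 93.91 - 4.07Q → Q_m = 13.8041.
Social marginal benefit = demand + MEB = 107.57 - 3.19Q.
Set SMB = MC: 107.57 - 3.19Q = 20.61 + 1.24Q → Q* = 19.6298.
Gap = |13.8041 − 19.6298| = 5.8257.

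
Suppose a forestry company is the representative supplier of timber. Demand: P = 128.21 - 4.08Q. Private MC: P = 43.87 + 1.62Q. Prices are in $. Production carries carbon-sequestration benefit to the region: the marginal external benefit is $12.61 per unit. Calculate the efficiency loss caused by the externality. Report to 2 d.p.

DWL = $13.95

Market equilibrium (private): 43.87 + 1.62Q = 128.21 - 4.08Q → Q_m = 14.7965.
Social marginal cost = private MC − MEB = 31.26 + 1.62Q.
Set SMC = demand: 31.26 + 1.62Q = 128.21 - 4.08Q → Q* = 17.0088.
Height of the DWL triangle at Q_m is demand(Q_m) − SMC(Q_m) = MEB(Q_m) = 12.6100.
DWL = ½ × 2.2123 × 12.6100 = 13.9486.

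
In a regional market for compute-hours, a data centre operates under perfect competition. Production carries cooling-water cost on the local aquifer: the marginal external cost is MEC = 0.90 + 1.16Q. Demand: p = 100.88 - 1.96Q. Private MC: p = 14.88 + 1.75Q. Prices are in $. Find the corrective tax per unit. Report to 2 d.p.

tax = $21.17 per unit

Social marginal cost = private MC + MEC = 15.78 + 2.91Q.
Set SMC = demand: 15.78 + 2.91Q = 100.88 - 1.96Q → Q* = 17.4743.
The Pigouvian tax equals MEC at Q*: 0.90 + 1.16×17.4743 = 21.1702.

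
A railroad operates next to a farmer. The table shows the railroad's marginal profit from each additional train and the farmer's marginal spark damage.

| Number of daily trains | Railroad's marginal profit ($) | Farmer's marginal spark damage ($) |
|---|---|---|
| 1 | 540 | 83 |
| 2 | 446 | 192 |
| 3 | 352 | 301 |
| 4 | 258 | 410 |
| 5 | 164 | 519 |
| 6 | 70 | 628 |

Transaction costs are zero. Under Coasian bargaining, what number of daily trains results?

3

Bargaining reaches the level where marginal profit last exceeds marginal spark damage.
That holds through level 3 (352 ≥ 301) but not at 4 (258 < 410).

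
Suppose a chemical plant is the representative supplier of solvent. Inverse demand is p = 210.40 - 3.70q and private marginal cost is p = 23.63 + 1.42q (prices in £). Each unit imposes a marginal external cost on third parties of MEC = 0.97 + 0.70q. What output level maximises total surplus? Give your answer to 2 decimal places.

q* = 31.92

Social marginal cost = private MC + MEC = 24.60 + 2.12q.
Set SMC = demand: 24.60 + 2.12q = 210.40 - 3.70q → q* = 31.9244.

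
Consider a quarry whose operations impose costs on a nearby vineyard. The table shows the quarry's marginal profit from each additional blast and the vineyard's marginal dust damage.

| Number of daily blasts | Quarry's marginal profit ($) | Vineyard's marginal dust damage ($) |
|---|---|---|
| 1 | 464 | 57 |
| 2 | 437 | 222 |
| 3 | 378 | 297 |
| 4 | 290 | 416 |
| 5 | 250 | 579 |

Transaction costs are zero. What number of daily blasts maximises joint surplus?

3

Bargaining reaches the level where marginal profit last exceeds marginal dust damage.
That holds through level 3 (378 ≥ 297) but not at 4 (290 < 416).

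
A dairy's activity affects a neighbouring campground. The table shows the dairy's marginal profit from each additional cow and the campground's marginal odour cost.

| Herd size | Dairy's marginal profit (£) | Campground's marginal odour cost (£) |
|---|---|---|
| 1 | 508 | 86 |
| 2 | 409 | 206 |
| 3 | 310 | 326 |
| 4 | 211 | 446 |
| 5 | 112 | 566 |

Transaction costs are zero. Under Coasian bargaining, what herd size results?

Bargaining reaches the level where marginal profit last exceeds marginal odour cost.
That holds through level 2 (409 ≥ 206) but not at 3 (310 < 326).

2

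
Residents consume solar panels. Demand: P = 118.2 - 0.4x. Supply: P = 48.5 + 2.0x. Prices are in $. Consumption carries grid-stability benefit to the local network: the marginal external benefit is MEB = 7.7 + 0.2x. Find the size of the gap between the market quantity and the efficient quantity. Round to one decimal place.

Market equilibrium (private): 48.5 + 2.0x = 118.2 - 0.4x → x_m = 29.0417.
Social marginal benefit = demand + MEB = 125.9 - 0.2x.
Set SMB = MC: 125.9 - 0.2x = 48.5 + 2.0x → x* = 35.1818.
Gap = |29.0417 − 35.1818| = 6.1401.

6.1 units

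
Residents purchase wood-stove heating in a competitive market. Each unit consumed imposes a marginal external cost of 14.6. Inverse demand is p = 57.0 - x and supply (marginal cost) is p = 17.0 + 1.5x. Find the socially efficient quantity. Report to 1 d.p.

x* = 10.2

Social marginal benefit = demand − MEC = 42.4 - x.
Set SMB = MC: 42.4 - x = 17.0 + 1.5x → x* = 10.1600.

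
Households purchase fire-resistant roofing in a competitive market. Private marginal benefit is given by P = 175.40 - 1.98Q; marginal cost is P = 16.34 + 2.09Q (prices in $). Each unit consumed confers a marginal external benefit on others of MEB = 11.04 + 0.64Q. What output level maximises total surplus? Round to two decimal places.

Social marginal benefit = demand + MEB = 186.44 - 1.34Q.
Set SMB = MC: 186.44 - 1.34Q = 16.34 + 2.09Q → Q* = 49.5918.

Q* = 49.59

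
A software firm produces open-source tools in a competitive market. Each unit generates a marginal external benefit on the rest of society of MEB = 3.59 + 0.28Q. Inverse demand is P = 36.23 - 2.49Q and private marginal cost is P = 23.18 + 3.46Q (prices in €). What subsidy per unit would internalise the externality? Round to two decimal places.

Social marginal cost = private MC − MEB = 19.59 + 3.18Q.
Set SMC = demand: 19.59 + 3.18Q = 36.23 - 2.49Q → Q* = 2.9347.
The Pigouvian subsidy equals MEB at Q*: 3.59 + 0.28×2.9347 = 4.4117.

subsidy = €4.41 per unit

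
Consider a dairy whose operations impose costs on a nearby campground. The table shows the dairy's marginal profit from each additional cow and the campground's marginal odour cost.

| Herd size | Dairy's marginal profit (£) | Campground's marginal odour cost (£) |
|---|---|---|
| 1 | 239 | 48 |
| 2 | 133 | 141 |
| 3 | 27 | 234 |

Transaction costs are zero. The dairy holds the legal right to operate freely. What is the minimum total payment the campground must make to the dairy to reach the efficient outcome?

Left alone the dairy would choose level 3 (marginal profit stays positive).
Efficient level: k* = 1 (marginal profit ≥ marginal odour cost through 1).
The campground must at least cover the dairy's forgone profit from cutting 3→1: 133 + 27 = 160.

£160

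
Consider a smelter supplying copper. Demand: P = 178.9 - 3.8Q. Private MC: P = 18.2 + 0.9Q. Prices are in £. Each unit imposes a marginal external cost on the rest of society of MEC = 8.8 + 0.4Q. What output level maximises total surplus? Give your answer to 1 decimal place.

Social marginal cost = private MC + MEC = 27.0 + 1.3Q.
Set SMC = demand: 27.0 + 1.3Q = 178.9 - 3.8Q → Q* = 29.7843.

Q* = 29.8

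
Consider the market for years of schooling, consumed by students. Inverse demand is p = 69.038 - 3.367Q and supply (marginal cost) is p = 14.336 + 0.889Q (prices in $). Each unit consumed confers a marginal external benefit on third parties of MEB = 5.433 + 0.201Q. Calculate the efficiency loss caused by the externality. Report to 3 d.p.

DWL = $7.924

Market equilibrium (private): 14.336 + 0.889Q = 69.038 - 3.367Q → Q_m = 12.8529.
Social marginal benefit = demand + MEB = 74.471 - 3.166Q.
Set SMB = MC: 74.471 - 3.166Q = 14.336 + 0.889Q → Q* = 14.8298.
The loss is the area between SMB and MC from Q* to Q_m; with linear curves that's a triangle of height MEB(Q_m).
DWL = ½ × 1.9769 × 8.0164 = 7.9238.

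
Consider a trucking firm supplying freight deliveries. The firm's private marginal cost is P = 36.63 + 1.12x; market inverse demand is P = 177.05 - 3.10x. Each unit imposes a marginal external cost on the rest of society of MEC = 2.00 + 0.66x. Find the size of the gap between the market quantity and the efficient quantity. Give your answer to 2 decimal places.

4.91 units

Market equilibrium (private): 36.63 + 1.12x = 177.05 - 3.10x → x_m = 33.2749.
Social marginal cost = private MC + MEC = 38.63 + 1.78x.
Set SMC = demand: 38.63 + 1.78x = 177.05 - 3.10x → x* = 28.3648.
Gap = |33.2749 − 28.3648| = 4.9101.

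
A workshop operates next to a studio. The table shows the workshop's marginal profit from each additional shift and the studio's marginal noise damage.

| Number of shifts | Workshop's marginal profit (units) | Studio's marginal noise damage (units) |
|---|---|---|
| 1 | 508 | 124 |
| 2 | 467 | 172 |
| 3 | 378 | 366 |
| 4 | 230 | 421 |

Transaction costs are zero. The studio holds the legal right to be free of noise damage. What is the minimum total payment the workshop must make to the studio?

662

Efficient level: marginal profit ≥ marginal noise damage through level 3, so k* = 3.
With the studio holding the right, the workshop must at least compensate total damage at k*: 124 + 172 + 366 = 662.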